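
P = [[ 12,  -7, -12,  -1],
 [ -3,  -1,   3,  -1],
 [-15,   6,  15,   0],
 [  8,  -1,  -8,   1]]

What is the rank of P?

Row reduce to echelon form.
R2 ← R2 + (1/4)·R1: [0, -11/4, 0, -5/4]
R3 ← R3 + (5/4)·R1: [0, -11/4, 0, -5/4]
R4 ← R4 − (2/3)·R1: [0, 11/3, 0, 5/3]
R3 ← R3 − R2: [0, 0, 0, 0]
R4 ← R4 + (4/3)·R2: [0, 0, 0, 0]
Echelon form has 2 nonzero rows, so rank(P) = 2.

2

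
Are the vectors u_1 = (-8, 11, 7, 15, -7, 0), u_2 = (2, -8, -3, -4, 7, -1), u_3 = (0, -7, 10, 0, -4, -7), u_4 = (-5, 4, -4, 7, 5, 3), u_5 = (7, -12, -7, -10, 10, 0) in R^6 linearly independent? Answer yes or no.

Form the matrix with these vectors as rows and row reduce.
R2 ← R2 + (1/4)·R1: [0, -21/4, -5/4, -1/4, 21/4, -1]
R4 ← R4 − (5/8)·R1: [0, -23/8, -67/8, -19/8, 75/8, 3]
R5 ← R5 + (7/8)·R1: [0, -19/8, -7/8, 25/8, 31/8, 0]
R3 ← R3 − (4/3)·R2: [0, 0, 35/3, 1/3, -11, -17/3]
R4 ← R4 − (23/42)·R2: [0, 0, -323/42, -47/21, 13/2, 149/42]
R5 ← R5 − (19/42)·R2: [0, 0, -13/42, 68/21, 3/2, 19/42]
R4 ← R4 + (323/490)·R3: [0, 0, 0, -989/490, -184/245, -46/245]
R5 ← R5 + (13/490)·R3: [0, 0, 0, 1591/490, 296/245, 74/245]
R5 ← R5 + (37/23)·R4: [0, 0, 0, 0, 0, 0]
4 nonzero rows, so the 5 vectors span a space of dimension 4.
Since 4 < 5, the vectors are linearly dependent.

no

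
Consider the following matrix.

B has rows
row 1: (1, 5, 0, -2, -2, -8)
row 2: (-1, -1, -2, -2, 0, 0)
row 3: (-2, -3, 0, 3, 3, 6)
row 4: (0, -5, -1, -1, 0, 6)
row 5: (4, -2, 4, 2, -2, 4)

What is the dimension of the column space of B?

Row reduce to echelon form.
R2 ← R2 + R1: [0, 4, -2, -4, -2, -8]
R3 ← R3 + (2)·R1: [0, 7, 0, -1, -1, -10]
R5 ← R5 − (4)·R1: [0, -22, 4, 10, 6, 36]
R3 ← R3 − (7/4)·R2: [0, 0, 7/2, 6, 5/2, 4]
R4 ← R4 + (5/4)·R2: [0, 0, -7/2, -6, -5/2, -4]
R5 ← R5 + (11/2)·R2: [0, 0, -7, -12, -5, -8]
R4 ← R4 + R3: [0, 0, 0, 0, 0, 0]
R5 ← R5 + (2)·R3: [0, 0, 0, 0, 0, 0]
Echelon form has 3 nonzero rows, so rank(B) = 3.
The column space has dimension equal to the rank: 3.

3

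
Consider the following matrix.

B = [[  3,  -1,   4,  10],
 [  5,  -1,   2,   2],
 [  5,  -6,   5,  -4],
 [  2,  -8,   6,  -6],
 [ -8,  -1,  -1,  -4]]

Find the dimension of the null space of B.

Row reduce to echelon form.
R2 ← R2 − (5/3)·R1: [0, 2/3, -14/3, -44/3]
R3 ← R3 − (5/3)·R1: [0, -13/3, -5/3, -62/3]
R4 ← R4 − (2/3)·R1: [0, -22/3, 10/3, -38/3]
R5 ← R5 + (8/3)·R1: [0, -11/3, 29/3, 68/3]
R3 ← R3 + (13/2)·R2: [0, 0, -32, -116]
R4 ← R4 + (11)·R2: [0, 0, -48, -174]
R5 ← R5 + (11/2)·R2: [0, 0, -16, -58]
R4 ← R4 − (3/2)·R3: [0, 0, 0, 0]
R5 ← R5 − (1/2)·R3: [0, 0, 0, 0]
3 nonzero rows, so rank(B) = 3.
B has 4 columns; by rank–nullity, nullity = 4 − 3 = 1.

1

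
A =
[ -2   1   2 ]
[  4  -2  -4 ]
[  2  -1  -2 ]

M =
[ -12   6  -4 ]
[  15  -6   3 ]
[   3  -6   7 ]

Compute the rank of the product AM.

First compute AM:
[[ 45, -30,  25],
 [-90,  60, -50],
 [-45,  30, -25]]
Now row reduce the product.
R2 ← R2 + (2)·R1: [0, 0, 0]
R3 ← R3 + R1: [0, 0, 0]
1 nonzero row, so rank(AM) = 1.

1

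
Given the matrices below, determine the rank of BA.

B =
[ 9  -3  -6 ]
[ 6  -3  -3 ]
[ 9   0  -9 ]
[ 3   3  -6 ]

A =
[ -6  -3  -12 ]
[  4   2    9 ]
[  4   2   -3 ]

First compute BA:
[[-90, -45, -117],
 [-60, -30, -90],
 [-90, -45, -81],
 [-30, -15,   9]]
Now row reduce the product.
R2 ← R2 − (2/3)·R1: [0, 0, -12]
R3 ← R3 − R1: [0, 0, 36]
R4 ← R4 − (1/3)·R1: [0, 0, 48]
R3 ← R3 + (3)·R2: [0, 0, 0]
R4 ← R4 + (4)·R2: [0, 0, 0]
2 nonzero rows, so rank(BA) = 2.

2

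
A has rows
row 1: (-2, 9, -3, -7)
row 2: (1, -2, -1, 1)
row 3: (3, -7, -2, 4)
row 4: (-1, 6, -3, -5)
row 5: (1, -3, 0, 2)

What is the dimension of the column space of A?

Row reduce to echelon form.
R2 ← R2 + (1/2)·R1: [0, 5/2, -5/2, -5/2]
R3 ← R3 + (3/2)·R1: [0, 13/2, -13/2, -13/2]
R4 ← R4 − (1/2)·R1: [0, 3/2, -3/2, -3/2]
R5 ← R5 + (1/2)·R1: [0, 3/2, -3/2, -3/2]
R3 ← R3 − (13/5)·R2: [0, 0, 0, 0]
R4 ← R4 − (3/5)·R2: [0, 0, 0, 0]
R5 ← R5 − (3/5)·R2: [0, 0, 0, 0]
Echelon form has 2 nonzero rows, so rank(A) = 2.
The column space has dimension equal to the rank: 2.

2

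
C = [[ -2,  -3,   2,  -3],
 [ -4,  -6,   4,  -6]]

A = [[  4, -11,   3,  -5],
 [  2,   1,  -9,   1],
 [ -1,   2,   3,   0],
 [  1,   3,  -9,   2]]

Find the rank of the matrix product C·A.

First compute CA:
[[-19,  14,  54,   1],
 [-38,  28, 108,   2]]
Now row reduce the product.
R2 ← R2 − (2)·R1: [0, 0, 0, 0]
1 nonzero row, so rank(CA) = 1.

1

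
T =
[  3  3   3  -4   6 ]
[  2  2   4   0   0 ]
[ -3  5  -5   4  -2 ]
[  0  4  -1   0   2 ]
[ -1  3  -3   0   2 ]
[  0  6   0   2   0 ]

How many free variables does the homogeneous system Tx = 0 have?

2

Row reduce to echelon form.
R2 ← R2 − (2/3)·R1: [0, 0, 2, 8/3, -4]
R3 ← R3 + R1: [0, 8, -2, 0, 4]
R5 ← R5 + (1/3)·R1: [0, 4, -2, -4/3, 4]
Swap R2 ↔ R3
R4 ← R4 − (1/2)·R2: [0, 0, 0, 0, 0]
R5 ← R5 − (1/2)·R2: [0, 0, -1, -4/3, 2]
R6 ← R6 − (3/4)·R2: [0, 0, 3/2, 2, -3]
R5 ← R5 + (1/2)·R3: [0, 0, 0, 0, 0]
R6 ← R6 − (3/4)·R3: [0, 0, 0, 0, 0]
3 nonzero rows, so rank(T) = 3.
T has 5 columns; by rank–nullity, nullity = 5 − 3 = 2.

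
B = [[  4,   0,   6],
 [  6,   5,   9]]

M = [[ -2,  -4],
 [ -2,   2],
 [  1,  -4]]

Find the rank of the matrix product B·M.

2

First compute BM:
[[ -2, -40],
 [-13, -50]]
Now row reduce the product.
R2 ← R2 − (13/2)·R1: [0, 210]
2 nonzero rows, so rank(BM) = 2.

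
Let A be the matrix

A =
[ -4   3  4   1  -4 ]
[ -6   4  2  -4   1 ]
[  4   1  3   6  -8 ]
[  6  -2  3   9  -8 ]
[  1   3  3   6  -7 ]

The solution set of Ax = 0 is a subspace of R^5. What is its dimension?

Row reduce to echelon form.
R2 ← R2 − (3/2)·R1: [0, -1/2, -4, -11/2, 7]
R3 ← R3 + R1: [0, 4, 7, 7, -12]
R4 ← R4 + (3/2)·R1: [0, 5/2, 9, 21/2, -14]
R5 ← R5 + (1/4)·R1: [0, 15/4, 4, 25/4, -8]
R3 ← R3 + (8)·R2: [0, 0, -25, -37, 44]
R4 ← R4 + (5)·R2: [0, 0, -11, -17, 21]
R5 ← R5 + (15/2)·R2: [0, 0, -26, -35, 89/2]
R4 ← R4 − (11/25)·R3: [0, 0, 0, -18/25, 41/25]
R5 ← R5 − (26/25)·R3: [0, 0, 0, 87/25, -63/50]
R5 ← R5 + (29/6)·R4: [0, 0, 0, 0, 20/3]
5 nonzero rows, so rank(A) = 5.
A has 5 columns; by rank–nullity, nullity = 5 − 5 = 0.

0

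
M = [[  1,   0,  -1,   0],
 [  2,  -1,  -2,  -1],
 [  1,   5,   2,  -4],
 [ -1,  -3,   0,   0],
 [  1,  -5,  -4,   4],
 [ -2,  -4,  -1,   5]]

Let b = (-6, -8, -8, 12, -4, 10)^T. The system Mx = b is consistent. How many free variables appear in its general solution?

Row reduce the augmented matrix [M | b].
R2 ← R2 − (2)·R1: [0, -1, 0, -1, 4]
R3 ← R3 − R1: [0, 5, 3, -4, -2]
R4 ← R4 + R1: [0, -3, -1, 0, 6]
R5 ← R5 − R1: [0, -5, -3, 4, 2]
R6 ← R6 + (2)·R1: [0, -4, -3, 5, -2]
R3 ← R3 + (5)·R2: [0, 0, 3, -9, 18]
R4 ← R4 − (3)·R2: [0, 0, -1, 3, -6]
R5 ← R5 − (5)·R2: [0, 0, -3, 9, -18]
R6 ← R6 − (4)·R2: [0, 0, -3, 9, -18]
R4 ← R4 + (1/3)·R3: [0, 0, 0, 0, 0]
R5 ← R5 + R3: [0, 0, 0, 0, 0]
R6 ← R6 + R3: [0, 0, 0, 0, 0]
The echelon form has 3 nonzero rows, and every pivot lies in the first 4 columns, so rank(M) = rank([M|b]) = 3.
The system is consistent.
Free variables = (unknowns) − (rank) = 4 − 3 = 1.

1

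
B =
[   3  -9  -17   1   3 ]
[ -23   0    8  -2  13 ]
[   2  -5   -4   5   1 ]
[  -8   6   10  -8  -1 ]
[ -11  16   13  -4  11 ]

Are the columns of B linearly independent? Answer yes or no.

Row reduce B to echelon form.
R2 ← R2 + (23/3)·R1: [0, -69, -367/3, 17/3, 36]
R3 ← R3 − (2/3)·R1: [0, 1, 22/3, 13/3, -1]
R4 ← R4 + (8/3)·R1: [0, -18, -106/3, -16/3, 7]
R5 ← R5 + (11/3)·R1: [0, -17, -148/3, -1/3, 22]
R3 ← R3 + (1/69)·R2: [0, 0, 1151/207, 914/207, -11/23]
R4 ← R4 − (6/23)·R2: [0, 0, -236/69, -470/69, -55/23]
R5 ← R5 − (17/69)·R2: [0, 0, -3973/207, -358/207, 302/23]
R4 ← R4 + (708/1151)·R3: [0, 0, 0, -4714/1151, -3091/1151]
R5 ← R5 + (3973/1151)·R3: [0, 0, 0, 15552/1151, 13213/1151]
R5 ← R5 + (7776/2357)·R4: [0, 0, 0, 0, 6175/2357]
5 pivots among 5 columns.
Every column is a pivot column, so the columns are linearly independent.

yes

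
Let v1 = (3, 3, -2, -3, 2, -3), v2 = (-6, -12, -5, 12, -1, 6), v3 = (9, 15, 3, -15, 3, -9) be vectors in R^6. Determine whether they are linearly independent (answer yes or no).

Form the matrix with these vectors as rows and row reduce.
R2 ← R2 + (2)·R1: [0, -6, -9, 6, 3, 0]
R3 ← R3 − (3)·R1: [0, 6, 9, -6, -3, 0]
R3 ← R3 + R2: [0, 0, 0, 0, 0, 0]
2 nonzero rows, so the 3 vectors span a space of dimension 2.
Since 2 < 3, the vectors are linearly dependent.

no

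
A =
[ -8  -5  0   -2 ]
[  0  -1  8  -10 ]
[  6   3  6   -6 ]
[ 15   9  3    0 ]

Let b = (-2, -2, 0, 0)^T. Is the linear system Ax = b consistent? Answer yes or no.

no

Row reduce the augmented matrix [A | b].
R3 ← R3 + (3/4)·R1: [0, -3/4, 6, -15/2, -3/2]
R4 ← R4 + (15/8)·R1: [0, -3/8, 3, -15/4, -15/4]
R3 ← R3 − (3/4)·R2: [0, 0, 0, 0, 0]
R4 ← R4 − (3/8)·R2: [0, 0, 0, 0, -3]
Swap R3 ↔ R4
The echelon form has 3 nonzero rows; the last pivot sits in the augmented column, so rank(A) = 2 but rank([A|b]) = 3.
Since the ranks differ, the system is inconsistent.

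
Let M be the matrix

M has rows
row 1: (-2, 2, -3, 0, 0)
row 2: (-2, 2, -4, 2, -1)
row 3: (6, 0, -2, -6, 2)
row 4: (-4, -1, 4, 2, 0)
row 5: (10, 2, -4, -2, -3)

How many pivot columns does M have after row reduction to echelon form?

4

Row reduce to echelon form.
R2 ← R2 − R1: [0, 0, -1, 2, -1]
R3 ← R3 + (3)·R1: [0, 6, -11, -6, 2]
R4 ← R4 − (2)·R1: [0, -5, 10, 2, 0]
R5 ← R5 + (5)·R1: [0, 12, -19, -2, -3]
Swap R2 ↔ R3
R4 ← R4 + (5/6)·R2: [0, 0, 5/6, -3, 5/3]
R5 ← R5 − (2)·R2: [0, 0, 3, 10, -7]
R4 ← R4 + (5/6)·R3: [0, 0, 0, -4/3, 5/6]
R5 ← R5 + (3)·R3: [0, 0, 0, 16, -10]
R5 ← R5 + (12)·R4: [0, 0, 0, 0, 0]
Echelon form has 4 nonzero rows, so rank(M) = 4.
Each nonzero row contributes one pivot column: 4 pivot columns.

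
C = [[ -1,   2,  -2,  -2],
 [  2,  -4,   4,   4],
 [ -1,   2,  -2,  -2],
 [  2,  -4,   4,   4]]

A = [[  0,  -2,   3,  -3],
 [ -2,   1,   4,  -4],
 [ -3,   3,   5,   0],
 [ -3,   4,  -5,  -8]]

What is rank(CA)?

1

First compute CA:
[[  8, -10,   5,  11],
 [-16,  20, -10, -22],
 [  8, -10,   5,  11],
 [-16,  20, -10, -22]]
Now row reduce the product.
R2 ← R2 + (2)·R1: [0, 0, 0, 0]
R3 ← R3 − R1: [0, 0, 0, 0]
R4 ← R4 + (2)·R1: [0, 0, 0, 0]
1 nonzero row, so rank(CA) = 1.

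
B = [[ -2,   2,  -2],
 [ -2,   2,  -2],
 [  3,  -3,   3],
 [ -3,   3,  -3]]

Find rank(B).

1

Row reduce to echelon form.
R2 ← R2 − R1: [0, 0, 0]
R3 ← R3 + (3/2)·R1: [0, 0, 0]
R4 ← R4 − (3/2)·R1: [0, 0, 0]
Echelon form has 1 nonzero row, so rank(B) = 1.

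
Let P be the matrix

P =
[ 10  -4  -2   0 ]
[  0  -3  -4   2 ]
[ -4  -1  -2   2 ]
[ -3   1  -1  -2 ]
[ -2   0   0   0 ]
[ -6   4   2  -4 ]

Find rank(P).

4

Row reduce to echelon form.
R3 ← R3 + (2/5)·R1: [0, -13/5, -14/5, 2]
R4 ← R4 + (3/10)·R1: [0, -1/5, -8/5, -2]
R5 ← R5 + (1/5)·R1: [0, -4/5, -2/5, 0]
R6 ← R6 + (3/5)·R1: [0, 8/5, 4/5, -4]
R3 ← R3 − (13/15)·R2: [0, 0, 2/3, 4/15]
R4 ← R4 − (1/15)·R2: [0, 0, -4/3, -32/15]
R5 ← R5 − (4/15)·R2: [0, 0, 2/3, -8/15]
R6 ← R6 + (8/15)·R2: [0, 0, -4/3, -44/15]
R4 ← R4 + (2)·R3: [0, 0, 0, -8/5]
R5 ← R5 − R3: [0, 0, 0, -4/5]
R6 ← R6 + (2)·R3: [0, 0, 0, -12/5]
R5 ← R5 − (1/2)·R4: [0, 0, 0, 0]
R6 ← R6 − (3/2)·R4: [0, 0, 0, 0]
Echelon form has 4 nonzero rows, so rank(P) = 4.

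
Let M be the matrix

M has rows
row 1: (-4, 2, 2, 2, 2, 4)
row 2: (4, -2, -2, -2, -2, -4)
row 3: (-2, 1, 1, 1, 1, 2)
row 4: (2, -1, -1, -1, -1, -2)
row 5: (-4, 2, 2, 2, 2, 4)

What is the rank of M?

1

Row reduce to echelon form.
R2 ← R2 + R1: [0, 0, 0, 0, 0, 0]
R3 ← R3 − (1/2)·R1: [0, 0, 0, 0, 0, 0]
R4 ← R4 + (1/2)·R1: [0, 0, 0, 0, 0, 0]
R5 ← R5 − R1: [0, 0, 0, 0, 0, 0]
Echelon form has 1 nonzero row, so rank(M) = 1.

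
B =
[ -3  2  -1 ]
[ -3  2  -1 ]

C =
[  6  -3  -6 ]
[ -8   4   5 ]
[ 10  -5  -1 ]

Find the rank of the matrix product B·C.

1

First compute BC:
[[-44,  22,  29],
 [-44,  22,  29]]
Now row reduce the product.
R2 ← R2 − R1: [0, 0, 0]
1 nonzero row, so rank(BC) = 1.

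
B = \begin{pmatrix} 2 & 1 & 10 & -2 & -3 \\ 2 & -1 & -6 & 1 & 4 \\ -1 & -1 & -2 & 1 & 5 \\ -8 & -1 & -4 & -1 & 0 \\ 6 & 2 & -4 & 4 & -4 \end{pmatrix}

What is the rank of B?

Row reduce to echelon form.
R2 ← R2 − R1: [0, -2, -16, 3, 7]
R3 ← R3 + (1/2)·R1: [0, -1/2, 3, 0, 7/2]
R4 ← R4 + (4)·R1: [0, 3, 36, -9, -12]
R5 ← R5 − (3)·R1: [0, -1, -34, 10, 5]
R3 ← R3 − (1/4)·R2: [0, 0, 7, -3/4, 7/4]
R4 ← R4 + (3/2)·R2: [0, 0, 12, -9/2, -3/2]
R5 ← R5 − (1/2)·R2: [0, 0, -26, 17/2, 3/2]
R4 ← R4 − (12/7)·R3: [0, 0, 0, -45/14, -9/2]
R5 ← R5 + (26/7)·R3: [0, 0, 0, 40/7, 8]
R5 ← R5 + (16/9)·R4: [0, 0, 0, 0, 0]
Echelon form has 4 nonzero rows, so rank(B) = 4.

4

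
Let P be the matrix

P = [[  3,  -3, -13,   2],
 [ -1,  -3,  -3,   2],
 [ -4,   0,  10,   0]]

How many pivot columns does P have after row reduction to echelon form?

Row reduce to echelon form.
R2 ← R2 + (1/3)·R1: [0, -4, -22/3, 8/3]
R3 ← R3 + (4/3)·R1: [0, -4, -22/3, 8/3]
R3 ← R3 − R2: [0, 0, 0, 0]
Echelon form has 2 nonzero rows, so rank(P) = 2.
Each nonzero row contributes one pivot column: 2 pivot columns.

2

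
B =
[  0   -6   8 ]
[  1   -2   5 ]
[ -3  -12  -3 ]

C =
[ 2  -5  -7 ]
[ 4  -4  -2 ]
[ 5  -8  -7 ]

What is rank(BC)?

3

First compute BC:
[[ 16, -40, -44],
 [ 19, -37, -38],
 [-69,  87,  66]]
Now row reduce the product.
R2 ← R2 − (19/16)·R1: [0, 21/2, 57/4]
R3 ← R3 + (69/16)·R1: [0, -171/2, -495/4]
R3 ← R3 + (57/7)·R2: [0, 0, -54/7]
3 nonzero rows, so rank(BC) = 3.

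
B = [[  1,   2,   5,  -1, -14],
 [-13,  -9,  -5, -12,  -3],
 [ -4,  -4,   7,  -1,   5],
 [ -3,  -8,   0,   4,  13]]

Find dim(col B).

4

Row reduce to echelon form.
R2 ← R2 + (13)·R1: [0, 17, 60, -25, -185]
R3 ← R3 + (4)·R1: [0, 4, 27, -5, -51]
R4 ← R4 + (3)·R1: [0, -2, 15, 1, -29]
R3 ← R3 − (4/17)·R2: [0, 0, 219/17, 15/17, -127/17]
R4 ← R4 + (2/17)·R2: [0, 0, 375/17, -33/17, -863/17]
R4 ← R4 − (125/73)·R3: [0, 0, 0, -252/73, -2772/73]
Echelon form has 4 nonzero rows, so rank(B) = 4.
The column space has dimension equal to the rank: 4.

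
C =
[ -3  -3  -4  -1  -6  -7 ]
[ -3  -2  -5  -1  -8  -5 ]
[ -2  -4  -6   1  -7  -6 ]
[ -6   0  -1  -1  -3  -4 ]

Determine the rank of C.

Row reduce to echelon form.
R2 ← R2 − R1: [0, 1, -1, 0, -2, 2]
R3 ← R3 − (2/3)·R1: [0, -2, -10/3, 5/3, -3, -4/3]
R4 ← R4 − (2)·R1: [0, 6, 7, 1, 9, 10]
R3 ← R3 + (2)·R2: [0, 0, -16/3, 5/3, -7, 8/3]
R4 ← R4 − (6)·R2: [0, 0, 13, 1, 21, -2]
R4 ← R4 + (39/16)·R3: [0, 0, 0, 81/16, 63/16, 9/2]
Echelon form has 4 nonzero rows, so rank(C) = 4.

4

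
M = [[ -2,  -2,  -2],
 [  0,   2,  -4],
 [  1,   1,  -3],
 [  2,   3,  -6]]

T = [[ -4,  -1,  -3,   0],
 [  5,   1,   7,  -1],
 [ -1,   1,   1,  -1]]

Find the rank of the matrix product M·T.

3

First compute MT:
[[  0,  -2, -10,   4],
 [ 14,  -2,  10,   2],
 [  4,  -3,   1,   2],
 [ 13,  -5,   9,   3]]
Now row reduce the product.
Swap R1 ↔ R2
R3 ← R3 − (2/7)·R1: [0, -17/7, -13/7, 10/7]
R4 ← R4 − (13/14)·R1: [0, -22/7, -2/7, 8/7]
R3 ← R3 − (17/14)·R2: [0, 0, 72/7, -24/7]
R4 ← R4 − (11/7)·R2: [0, 0, 108/7, -36/7]
R4 ← R4 − (3/2)·R3: [0, 0, 0, 0]
3 nonzero rows, so rank(MT) = 3.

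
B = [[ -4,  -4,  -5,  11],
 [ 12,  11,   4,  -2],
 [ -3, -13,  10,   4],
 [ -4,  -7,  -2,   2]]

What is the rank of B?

Row reduce to echelon form.
R2 ← R2 + (3)·R1: [0, -1, -11, 31]
R3 ← R3 − (3/4)·R1: [0, -10, 55/4, -17/4]
R4 ← R4 − R1: [0, -3, 3, -9]
R3 ← R3 − (10)·R2: [0, 0, 495/4, -1257/4]
R4 ← R4 − (3)·R2: [0, 0, 36, -102]
R4 ← R4 − (16/55)·R3: [0, 0, 0, -582/55]
Echelon form has 4 nonzero rows, so rank(B) = 4.

4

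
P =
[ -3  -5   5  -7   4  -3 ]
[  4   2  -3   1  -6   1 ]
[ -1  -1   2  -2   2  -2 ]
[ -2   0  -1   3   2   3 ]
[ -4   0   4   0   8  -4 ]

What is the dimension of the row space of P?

Row reduce to echelon form.
R2 ← R2 + (4/3)·R1: [0, -14/3, 11/3, -25/3, -2/3, -3]
R3 ← R3 − (1/3)·R1: [0, 2/3, 1/3, 1/3, 2/3, -1]
R4 ← R4 − (2/3)·R1: [0, 10/3, -13/3, 23/3, -2/3, 5]
R5 ← R5 − (4/3)·R1: [0, 20/3, -8/3, 28/3, 8/3, 0]
R3 ← R3 + (1/7)·R2: [0, 0, 6/7, -6/7, 4/7, -10/7]
R4 ← R4 + (5/7)·R2: [0, 0, -12/7, 12/7, -8/7, 20/7]
R5 ← R5 + (10/7)·R2: [0, 0, 18/7, -18/7, 12/7, -30/7]
R4 ← R4 + (2)·R3: [0, 0, 0, 0, 0, 0]
R5 ← R5 − (3)·R3: [0, 0, 0, 0, 0, 0]
Echelon form has 3 nonzero rows, so rank(P) = 3.
The row space has dimension equal to the rank: 3.

3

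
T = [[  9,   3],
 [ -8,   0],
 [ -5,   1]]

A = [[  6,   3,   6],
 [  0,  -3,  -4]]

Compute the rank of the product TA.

First compute TA:
[[ 54,  18,  42],
 [-48, -24, -48],
 [-30, -18, -34]]
Now row reduce the product.
R2 ← R2 + (8/9)·R1: [0, -8, -32/3]
R3 ← R3 + (5/9)·R1: [0, -8, -32/3]
R3 ← R3 − R2: [0, 0, 0]
2 nonzero rows, so rank(TA) = 2.

2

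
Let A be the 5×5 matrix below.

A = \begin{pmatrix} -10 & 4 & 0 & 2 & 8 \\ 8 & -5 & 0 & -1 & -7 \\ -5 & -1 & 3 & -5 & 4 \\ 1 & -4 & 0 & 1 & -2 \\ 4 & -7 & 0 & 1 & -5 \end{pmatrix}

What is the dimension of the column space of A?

Row reduce to echelon form.
R2 ← R2 + (4/5)·R1: [0, -9/5, 0, 3/5, -3/5]
R3 ← R3 − (1/2)·R1: [0, -3, 3, -6, 0]
R4 ← R4 + (1/10)·R1: [0, -18/5, 0, 6/5, -6/5]
R5 ← R5 + (2/5)·R1: [0, -27/5, 0, 9/5, -9/5]
R3 ← R3 − (5/3)·R2: [0, 0, 3, -7, 1]
R4 ← R4 − (2)·R2: [0, 0, 0, 0, 0]
R5 ← R5 − (3)·R2: [0, 0, 0, 0, 0]
Echelon form has 3 nonzero rows, so rank(A) = 3.
The column space has dimension equal to the rank: 3.

3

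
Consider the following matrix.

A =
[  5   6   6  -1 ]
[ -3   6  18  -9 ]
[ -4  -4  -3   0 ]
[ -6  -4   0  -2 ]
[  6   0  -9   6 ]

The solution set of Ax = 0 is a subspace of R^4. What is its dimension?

Row reduce to echelon form.
R2 ← R2 + (3/5)·R1: [0, 48/5, 108/5, -48/5]
R3 ← R3 + (4/5)·R1: [0, 4/5, 9/5, -4/5]
R4 ← R4 + (6/5)·R1: [0, 16/5, 36/5, -16/5]
R5 ← R5 − (6/5)·R1: [0, -36/5, -81/5, 36/5]
R3 ← R3 − (1/12)·R2: [0, 0, 0, 0]
R4 ← R4 − (1/3)·R2: [0, 0, 0, 0]
R5 ← R5 + (3/4)·R2: [0, 0, 0, 0]
2 nonzero rows, so rank(A) = 2.
A has 4 columns; by rank–nullity, nullity = 4 − 2 = 2.

2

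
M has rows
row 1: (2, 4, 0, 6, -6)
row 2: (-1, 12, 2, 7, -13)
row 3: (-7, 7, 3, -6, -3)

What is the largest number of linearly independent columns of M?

2

Row reduce to echelon form.
R2 ← R2 + (1/2)·R1: [0, 14, 2, 10, -16]
R3 ← R3 + (7/2)·R1: [0, 21, 3, 15, -24]
R3 ← R3 − (3/2)·R2: [0, 0, 0, 0, 0]
Echelon form has 2 nonzero rows, so rank(M) = 2.
The rank gives the maximum number of linearly independent columns: 2.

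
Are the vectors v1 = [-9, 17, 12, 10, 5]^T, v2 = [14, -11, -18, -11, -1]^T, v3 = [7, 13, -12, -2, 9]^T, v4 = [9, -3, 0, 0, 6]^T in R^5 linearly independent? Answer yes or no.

yes

Form the matrix with these vectors as rows and row reduce.
R2 ← R2 + (14/9)·R1: [0, 139/9, 2/3, 41/9, 61/9]
R3 ← R3 + (7/9)·R1: [0, 236/9, -8/3, 52/9, 116/9]
R4 ← R4 + R1: [0, 14, 12, 10, 11]
R3 ← R3 − (236/139)·R2: [0, 0, -528/139, -272/139, 192/139]
R4 ← R4 − (126/139)·R2: [0, 0, 1584/139, 816/139, 675/139]
R4 ← R4 + (3)·R3: [0, 0, 0, 0, 9]
4 nonzero rows, so the 4 vectors span a space of dimension 4.
Since 4 = 4, the vectors are linearly independent.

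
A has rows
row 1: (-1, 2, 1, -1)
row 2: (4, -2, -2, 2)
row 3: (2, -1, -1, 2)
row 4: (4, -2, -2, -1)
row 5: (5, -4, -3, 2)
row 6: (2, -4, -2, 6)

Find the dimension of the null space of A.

Row reduce to echelon form.
R2 ← R2 + (4)·R1: [0, 6, 2, -2]
R3 ← R3 + (2)·R1: [0, 3, 1, 0]
R4 ← R4 + (4)·R1: [0, 6, 2, -5]
R5 ← R5 + (5)·R1: [0, 6, 2, -3]
R6 ← R6 + (2)·R1: [0, 0, 0, 4]
R3 ← R3 − (1/2)·R2: [0, 0, 0, 1]
R4 ← R4 − R2: [0, 0, 0, -3]
R5 ← R5 − R2: [0, 0, 0, -1]
R4 ← R4 + (3)·R3: [0, 0, 0, 0]
R5 ← R5 + R3: [0, 0, 0, 0]
R6 ← R6 − (4)·R3: [0, 0, 0, 0]
3 nonzero rows, so rank(A) = 3.
A has 4 columns; by rank–nullity, nullity = 4 − 3 = 1.

1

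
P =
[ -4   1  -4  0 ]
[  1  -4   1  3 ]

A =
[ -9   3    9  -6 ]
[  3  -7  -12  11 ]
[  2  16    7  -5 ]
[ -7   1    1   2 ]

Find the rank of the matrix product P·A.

2

First compute PA:
[[ 31, -83, -76,  55],
 [-40,  50,  67, -49]]
Now row reduce the product.
R2 ← R2 + (40/31)·R1: [0, -1770/31, -963/31, 681/31]
2 nonzero rows, so rank(PA) = 2.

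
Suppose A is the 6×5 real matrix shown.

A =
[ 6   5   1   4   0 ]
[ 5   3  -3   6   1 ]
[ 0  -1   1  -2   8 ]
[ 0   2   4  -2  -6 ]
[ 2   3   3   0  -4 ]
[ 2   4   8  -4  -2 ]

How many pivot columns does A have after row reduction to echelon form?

3

Row reduce to echelon form.
R2 ← R2 − (5/6)·R1: [0, -7/6, -23/6, 8/3, 1]
R5 ← R5 − (1/3)·R1: [0, 4/3, 8/3, -4/3, -4]
R6 ← R6 − (1/3)·R1: [0, 7/3, 23/3, -16/3, -2]
R3 ← R3 − (6/7)·R2: [0, 0, 30/7, -30/7, 50/7]
R4 ← R4 + (12/7)·R2: [0, 0, -18/7, 18/7, -30/7]
R5 ← R5 + (8/7)·R2: [0, 0, -12/7, 12/7, -20/7]
R6 ← R6 + (2)·R2: [0, 0, 0, 0, 0]
R4 ← R4 + (3/5)·R3: [0, 0, 0, 0, 0]
R5 ← R5 + (2/5)·R3: [0, 0, 0, 0, 0]
Echelon form has 3 nonzero rows, so rank(A) = 3.
Each nonzero row contributes one pivot column: 3 pivot columns.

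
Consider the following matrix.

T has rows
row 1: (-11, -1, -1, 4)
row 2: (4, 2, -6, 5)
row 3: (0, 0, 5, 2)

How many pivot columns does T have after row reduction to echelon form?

Row reduce to echelon form.
R2 ← R2 + (4/11)·R1: [0, 18/11, -70/11, 71/11]
Echelon form has 3 nonzero rows, so rank(T) = 3.
Each nonzero row contributes one pivot column: 3 pivot columns.

3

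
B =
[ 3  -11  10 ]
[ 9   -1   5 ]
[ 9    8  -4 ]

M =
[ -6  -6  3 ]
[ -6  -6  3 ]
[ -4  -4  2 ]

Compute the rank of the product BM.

First compute BM:
[[  8,   8,  -4],
 [-68, -68,  34],
 [-86, -86,  43]]
Now row reduce the product.
R2 ← R2 + (17/2)·R1: [0, 0, 0]
R3 ← R3 + (43/4)·R1: [0, 0, 0]
1 nonzero row, so rank(BM) = 1.

1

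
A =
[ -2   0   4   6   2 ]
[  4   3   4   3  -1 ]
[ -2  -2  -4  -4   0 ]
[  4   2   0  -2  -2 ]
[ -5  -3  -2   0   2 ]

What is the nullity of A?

Row reduce to echelon form.
R2 ← R2 + (2)·R1: [0, 3, 12, 15, 3]
R3 ← R3 − R1: [0, -2, -8, -10, -2]
R4 ← R4 + (2)·R1: [0, 2, 8, 10, 2]
R5 ← R5 − (5/2)·R1: [0, -3, -12, -15, -3]
R3 ← R3 + (2/3)·R2: [0, 0, 0, 0, 0]
R4 ← R4 − (2/3)·R2: [0, 0, 0, 0, 0]
R5 ← R5 + R2: [0, 0, 0, 0, 0]
2 nonzero rows, so rank(A) = 2.
A has 5 columns; by rank–nullity, nullity = 5 − 2 = 3.

3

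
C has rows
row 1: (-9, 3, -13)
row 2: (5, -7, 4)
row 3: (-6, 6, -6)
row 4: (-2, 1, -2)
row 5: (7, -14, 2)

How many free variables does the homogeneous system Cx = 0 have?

Row reduce to echelon form.
R2 ← R2 + (5/9)·R1: [0, -16/3, -29/9]
R3 ← R3 − (2/3)·R1: [0, 4, 8/3]
R4 ← R4 − (2/9)·R1: [0, 1/3, 8/9]
R5 ← R5 + (7/9)·R1: [0, -35/3, -73/9]
R3 ← R3 + (3/4)·R2: [0, 0, 1/4]
R4 ← R4 + (1/16)·R2: [0, 0, 11/16]
R5 ← R5 − (35/16)·R2: [0, 0, -17/16]
R4 ← R4 − (11/4)·R3: [0, 0, 0]
R5 ← R5 + (17/4)·R3: [0, 0, 0]
3 nonzero rows, so rank(C) = 3.
C has 3 columns; by rank–nullity, nullity = 3 − 3 = 0.

0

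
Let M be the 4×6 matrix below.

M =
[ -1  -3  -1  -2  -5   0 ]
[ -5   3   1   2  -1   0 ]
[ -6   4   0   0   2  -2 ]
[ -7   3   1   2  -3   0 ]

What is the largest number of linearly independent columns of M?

3

Row reduce to echelon form.
R2 ← R2 − (5)·R1: [0, 18, 6, 12, 24, 0]
R3 ← R3 − (6)·R1: [0, 22, 6, 12, 32, -2]
R4 ← R4 − (7)·R1: [0, 24, 8, 16, 32, 0]
R3 ← R3 − (11/9)·R2: [0, 0, -4/3, -8/3, 8/3, -2]
R4 ← R4 − (4/3)·R2: [0, 0, 0, 0, 0, 0]
Echelon form has 3 nonzero rows, so rank(M) = 3.
The rank gives the maximum number of linearly independent columns: 3.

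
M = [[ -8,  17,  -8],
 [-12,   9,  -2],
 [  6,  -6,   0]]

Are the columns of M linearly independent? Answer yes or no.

Row reduce M to echelon form.
R2 ← R2 − (3/2)·R1: [0, -33/2, 10]
R3 ← R3 + (3/4)·R1: [0, 27/4, -6]
R3 ← R3 + (9/22)·R2: [0, 0, -21/11]
3 pivots among 3 columns.
Every column is a pivot column, so the columns are linearly independent.

yes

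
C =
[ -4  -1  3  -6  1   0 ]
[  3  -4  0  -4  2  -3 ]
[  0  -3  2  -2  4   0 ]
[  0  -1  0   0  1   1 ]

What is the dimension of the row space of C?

4

Row reduce to echelon form.
R2 ← R2 + (3/4)·R1: [0, -19/4, 9/4, -17/2, 11/4, -3]
R3 ← R3 − (12/19)·R2: [0, 0, 11/19, 64/19, 43/19, 36/19]
R4 ← R4 − (4/19)·R2: [0, 0, -9/19, 34/19, 8/19, 31/19]
R4 ← R4 + (9/11)·R3: [0, 0, 0, 50/11, 25/11, 35/11]
Echelon form has 4 nonzero rows, so rank(C) = 4.
The row space has dimension equal to the rank: 4.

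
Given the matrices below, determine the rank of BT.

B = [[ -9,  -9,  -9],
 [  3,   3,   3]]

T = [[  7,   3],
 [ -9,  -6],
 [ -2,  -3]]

1

First compute BT:
[[ 36,  54],
 [-12, -18]]
Now row reduce the product.
R2 ← R2 + (1/3)·R1: [0, 0]
1 nonzero row, so rank(BT) = 1.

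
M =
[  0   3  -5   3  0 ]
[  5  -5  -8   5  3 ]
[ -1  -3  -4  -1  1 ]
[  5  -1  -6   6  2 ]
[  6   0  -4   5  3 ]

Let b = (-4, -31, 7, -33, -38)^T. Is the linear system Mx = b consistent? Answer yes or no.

yes

Row reduce the augmented matrix [M | b].
Swap R1 ↔ R2
R3 ← R3 + (1/5)·R1: [0, -4, -28/5, 0, 8/5, 4/5]
R4 ← R4 − R1: [0, 4, 2, 1, -1, -2]
R5 ← R5 − (6/5)·R1: [0, 6, 28/5, -1, -3/5, -4/5]
R3 ← R3 + (4/3)·R2: [0, 0, -184/15, 4, 8/5, -68/15]
R4 ← R4 − (4/3)·R2: [0, 0, 26/3, -3, -1, 10/3]
R5 ← R5 − (2)·R2: [0, 0, 78/5, -7, -3/5, 36/5]
R4 ← R4 + (65/92)·R3: [0, 0, 0, -4/23, 3/23, 3/23]
R5 ← R5 + (117/92)·R3: [0, 0, 0, -44/23, 33/23, 33/23]
R5 ← R5 − (11)·R4: [0, 0, 0, 0, 0, 0]
The echelon form has 4 nonzero rows, and every pivot lies in the first 5 columns, so rank(M) = rank([M|b]) = 4.
The system is consistent.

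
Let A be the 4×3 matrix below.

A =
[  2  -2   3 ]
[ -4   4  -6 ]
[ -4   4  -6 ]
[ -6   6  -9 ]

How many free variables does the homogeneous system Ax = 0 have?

Row reduce to echelon form.
R2 ← R2 + (2)·R1: [0, 0, 0]
R3 ← R3 + (2)·R1: [0, 0, 0]
R4 ← R4 + (3)·R1: [0, 0, 0]
1 nonzero row, so rank(A) = 1.
A has 3 columns; by rank–nullity, nullity = 3 − 1 = 2.

2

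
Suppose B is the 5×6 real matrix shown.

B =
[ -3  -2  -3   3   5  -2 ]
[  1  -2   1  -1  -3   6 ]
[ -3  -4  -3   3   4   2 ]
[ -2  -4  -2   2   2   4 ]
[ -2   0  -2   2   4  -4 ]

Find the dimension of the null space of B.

4

Row reduce to echelon form.
R2 ← R2 + (1/3)·R1: [0, -8/3, 0, 0, -4/3, 16/3]
R3 ← R3 − R1: [0, -2, 0, 0, -1, 4]
R4 ← R4 − (2/3)·R1: [0, -8/3, 0, 0, -4/3, 16/3]
R5 ← R5 − (2/3)·R1: [0, 4/3, 0, 0, 2/3, -8/3]
R3 ← R3 − (3/4)·R2: [0, 0, 0, 0, 0, 0]
R4 ← R4 − R2: [0, 0, 0, 0, 0, 0]
R5 ← R5 + (1/2)·R2: [0, 0, 0, 0, 0, 0]
2 nonzero rows, so rank(B) = 2.
B has 6 columns; by rank–nullity, nullity = 6 − 2 = 4.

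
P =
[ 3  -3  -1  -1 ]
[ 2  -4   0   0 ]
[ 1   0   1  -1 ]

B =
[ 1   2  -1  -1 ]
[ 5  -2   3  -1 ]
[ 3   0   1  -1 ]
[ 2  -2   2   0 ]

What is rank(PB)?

First compute PB:
[[-17,  14, -15,   1],
 [-18,  12, -14,   2],
 [  2,   4,  -2,  -2]]
Now row reduce the product.
R2 ← R2 − (18/17)·R1: [0, -48/17, 32/17, 16/17]
R3 ← R3 + (2/17)·R1: [0, 96/17, -64/17, -32/17]
R3 ← R3 + (2)·R2: [0, 0, 0, 0]
2 nonzero rows, so rank(PB) = 2.

2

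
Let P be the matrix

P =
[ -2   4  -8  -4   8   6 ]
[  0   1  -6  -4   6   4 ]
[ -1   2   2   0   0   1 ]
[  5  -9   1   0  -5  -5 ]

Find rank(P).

Row reduce to echelon form.
R3 ← R3 − (1/2)·R1: [0, 0, 6, 2, -4, -2]
R4 ← R4 + (5/2)·R1: [0, 1, -19, -10, 15, 10]
R4 ← R4 − R2: [0, 0, -13, -6, 9, 6]
R4 ← R4 + (13/6)·R3: [0, 0, 0, -5/3, 1/3, 5/3]
Echelon form has 4 nonzero rows, so rank(P) = 4.

4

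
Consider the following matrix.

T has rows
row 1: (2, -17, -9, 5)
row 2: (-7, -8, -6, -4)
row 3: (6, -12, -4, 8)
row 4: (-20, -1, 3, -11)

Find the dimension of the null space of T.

1

Row reduce to echelon form.
R2 ← R2 + (7/2)·R1: [0, -135/2, -75/2, 27/2]
R3 ← R3 − (3)·R1: [0, 39, 23, -7]
R4 ← R4 + (10)·R1: [0, -171, -87, 39]
R3 ← R3 + (26/45)·R2: [0, 0, 4/3, 4/5]
R4 ← R4 − (38/15)·R2: [0, 0, 8, 24/5]
R4 ← R4 − (6)·R3: [0, 0, 0, 0]
3 nonzero rows, so rank(T) = 3.
T has 4 columns; by rank–nullity, nullity = 4 − 3 = 1.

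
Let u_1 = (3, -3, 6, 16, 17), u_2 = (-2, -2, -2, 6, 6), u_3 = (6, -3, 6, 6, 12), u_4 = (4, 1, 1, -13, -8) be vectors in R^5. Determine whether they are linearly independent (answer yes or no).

Form the matrix with these vectors as rows and row reduce.
R2 ← R2 + (2/3)·R1: [0, -4, 2, 50/3, 52/3]
R3 ← R3 − (2)·R1: [0, 3, -6, -26, -22]
R4 ← R4 − (4/3)·R1: [0, 5, -7, -103/3, -92/3]
R3 ← R3 + (3/4)·R2: [0, 0, -9/2, -27/2, -9]
R4 ← R4 + (5/4)·R2: [0, 0, -9/2, -27/2, -9]
R4 ← R4 − R3: [0, 0, 0, 0, 0]
3 nonzero rows, so the 4 vectors span a space of dimension 3.
Since 3 < 4, the vectors are linearly dependent.

no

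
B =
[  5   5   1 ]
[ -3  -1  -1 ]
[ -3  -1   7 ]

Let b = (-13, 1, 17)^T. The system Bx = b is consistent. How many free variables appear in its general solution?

0

Row reduce the augmented matrix [B | b].
R2 ← R2 + (3/5)·R1: [0, 2, -2/5, -34/5]
R3 ← R3 + (3/5)·R1: [0, 2, 38/5, 46/5]
R3 ← R3 − R2: [0, 0, 8, 16]
The echelon form has 3 nonzero rows, and every pivot lies in the first 3 columns, so rank(B) = rank([B|b]) = 3.
The system is consistent.
Free variables = (unknowns) − (rank) = 3 − 3 = 0.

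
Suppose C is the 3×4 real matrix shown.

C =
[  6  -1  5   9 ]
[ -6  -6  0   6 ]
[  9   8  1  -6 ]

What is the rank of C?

Row reduce to echelon form.
R2 ← R2 + R1: [0, -7, 5, 15]
R3 ← R3 − (3/2)·R1: [0, 19/2, -13/2, -39/2]
R3 ← R3 + (19/14)·R2: [0, 0, 2/7, 6/7]
Echelon form has 3 nonzero rows, so rank(C) = 3.

3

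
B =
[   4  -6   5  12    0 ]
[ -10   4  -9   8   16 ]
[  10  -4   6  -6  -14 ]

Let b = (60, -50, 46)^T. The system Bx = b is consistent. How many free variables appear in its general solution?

Row reduce the augmented matrix [B | b].
R2 ← R2 + (5/2)·R1: [0, -11, 7/2, 38, 16, 100]
R3 ← R3 − (5/2)·R1: [0, 11, -13/2, -36, -14, -104]
R3 ← R3 + R2: [0, 0, -3, 2, 2, -4]
The echelon form has 3 nonzero rows, and every pivot lies in the first 5 columns, so rank(B) = rank([B|b]) = 3.
The system is consistent.
Free variables = (unknowns) − (rank) = 5 − 3 = 2.

2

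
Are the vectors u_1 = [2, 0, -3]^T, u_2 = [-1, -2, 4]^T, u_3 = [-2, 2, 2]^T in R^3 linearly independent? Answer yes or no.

yes

Form the matrix with these vectors as rows and row reduce.
R2 ← R2 + (1/2)·R1: [0, -2, 5/2]
R3 ← R3 + R1: [0, 2, -1]
R3 ← R3 + R2: [0, 0, 3/2]
3 nonzero rows, so the 3 vectors span a space of dimension 3.
Since 3 = 3, the vectors are linearly independent.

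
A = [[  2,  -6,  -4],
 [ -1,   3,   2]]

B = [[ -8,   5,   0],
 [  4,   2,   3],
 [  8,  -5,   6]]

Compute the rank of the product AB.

First compute AB:
[[-72,  18, -42],
 [ 36,  -9,  21]]
Now row reduce the product.
R2 ← R2 + (1/2)·R1: [0, 0, 0]
1 nonzero row, so rank(AB) = 1.

1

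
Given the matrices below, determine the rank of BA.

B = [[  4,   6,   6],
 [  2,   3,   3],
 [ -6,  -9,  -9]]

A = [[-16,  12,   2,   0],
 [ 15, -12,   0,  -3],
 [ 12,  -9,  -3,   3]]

First compute BA:
[[ 98, -78, -10,   0],
 [ 49, -39,  -5,   0],
 [-147, 117,  15,   0]]
Now row reduce the product.
R2 ← R2 − (1/2)·R1: [0, 0, 0, 0]
R3 ← R3 + (3/2)·R1: [0, 0, 0, 0]
1 nonzero row, so rank(BA) = 1.

1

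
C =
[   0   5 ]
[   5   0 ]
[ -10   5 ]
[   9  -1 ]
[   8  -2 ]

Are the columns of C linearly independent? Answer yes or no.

yes

Row reduce C to echelon form.
Swap R1 ↔ R2
R3 ← R3 + (2)·R1: [0, 5]
R4 ← R4 − (9/5)·R1: [0, -1]
R5 ← R5 − (8/5)·R1: [0, -2]
R3 ← R3 − R2: [0, 0]
R4 ← R4 + (1/5)·R2: [0, 0]
R5 ← R5 + (2/5)·R2: [0, 0]
2 pivots among 2 columns.
Every column is a pivot column, so the columns are linearly independent.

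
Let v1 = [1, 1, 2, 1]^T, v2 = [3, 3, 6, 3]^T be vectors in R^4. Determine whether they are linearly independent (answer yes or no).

Form the matrix with these vectors as rows and row reduce.
R2 ← R2 − (3)·R1: [0, 0, 0, 0]
1 nonzero row, so the 2 vectors span a space of dimension 1.
Since 1 < 2, the vectors are linearly dependent.

no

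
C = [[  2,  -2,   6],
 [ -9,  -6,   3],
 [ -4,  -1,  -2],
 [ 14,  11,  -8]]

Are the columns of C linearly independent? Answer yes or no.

no

Row reduce C to echelon form.
R2 ← R2 + (9/2)·R1: [0, -15, 30]
R3 ← R3 + (2)·R1: [0, -5, 10]
R4 ← R4 − (7)·R1: [0, 25, -50]
R3 ← R3 − (1/3)·R2: [0, 0, 0]
R4 ← R4 + (5/3)·R2: [0, 0, 0]
2 pivots among 3 columns.
Only 2 < 3 pivot columns, so the columns are linearly dependent.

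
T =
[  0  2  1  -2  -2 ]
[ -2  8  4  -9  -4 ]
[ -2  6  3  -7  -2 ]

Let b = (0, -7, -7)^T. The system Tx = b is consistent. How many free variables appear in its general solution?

Row reduce the augmented matrix [T | b].
Swap R1 ↔ R2
R3 ← R3 − R1: [0, -2, -1, 2, 2, 0]
R3 ← R3 + R2: [0, 0, 0, 0, 0, 0]
The echelon form has 2 nonzero rows, and every pivot lies in the first 5 columns, so rank(T) = rank([T|b]) = 2.
The system is consistent.
Free variables = (unknowns) − (rank) = 5 − 2 = 3.

3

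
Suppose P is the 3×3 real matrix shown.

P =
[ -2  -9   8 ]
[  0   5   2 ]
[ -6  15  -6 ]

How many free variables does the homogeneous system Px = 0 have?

Row reduce to echelon form.
R3 ← R3 − (3)·R1: [0, 42, -30]
R3 ← R3 − (42/5)·R2: [0, 0, -234/5]
3 nonzero rows, so rank(P) = 3.
P has 3 columns; by rank–nullity, nullity = 3 − 3 = 0.

0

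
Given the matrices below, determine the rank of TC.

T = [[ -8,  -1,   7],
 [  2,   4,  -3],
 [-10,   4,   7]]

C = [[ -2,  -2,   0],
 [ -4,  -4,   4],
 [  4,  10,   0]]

2

First compute TC:
[[ 48,  90,  -4],
 [-32, -50,  16],
 [ 32,  74,  16]]
Now row reduce the product.
R2 ← R2 + (2/3)·R1: [0, 10, 40/3]
R3 ← R3 − (2/3)·R1: [0, 14, 56/3]
R3 ← R3 − (7/5)·R2: [0, 0, 0]
2 nonzero rows, so rank(TC) = 2.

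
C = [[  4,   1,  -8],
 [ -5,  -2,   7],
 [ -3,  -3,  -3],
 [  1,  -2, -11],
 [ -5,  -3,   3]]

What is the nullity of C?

1

Row reduce to echelon form.
R2 ← R2 + (5/4)·R1: [0, -3/4, -3]
R3 ← R3 + (3/4)·R1: [0, -9/4, -9]
R4 ← R4 − (1/4)·R1: [0, -9/4, -9]
R5 ← R5 + (5/4)·R1: [0, -7/4, -7]
R3 ← R3 − (3)·R2: [0, 0, 0]
R4 ← R4 − (3)·R2: [0, 0, 0]
R5 ← R5 − (7/3)·R2: [0, 0, 0]
2 nonzero rows, so rank(C) = 2.
C has 3 columns; by rank–nullity, nullity = 3 − 2 = 1.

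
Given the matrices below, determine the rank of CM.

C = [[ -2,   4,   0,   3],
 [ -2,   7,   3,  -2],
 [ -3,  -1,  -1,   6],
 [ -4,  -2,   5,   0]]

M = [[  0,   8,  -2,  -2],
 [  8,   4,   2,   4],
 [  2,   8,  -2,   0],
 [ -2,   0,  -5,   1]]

First compute CM:
[[ 26,   0,  -3,  23],
 [ 66,  36,  22,  30],
 [-22, -36, -24,   8],
 [ -6,   0,  -6,   0]]
Now row reduce the product.
R2 ← R2 − (33/13)·R1: [0, 36, 385/13, -369/13]
R3 ← R3 + (11/13)·R1: [0, -36, -345/13, 357/13]
R4 ← R4 + (3/13)·R1: [0, 0, -87/13, 69/13]
R3 ← R3 + R2: [0, 0, 40/13, -12/13]
R4 ← R4 + (87/40)·R3: [0, 0, 0, 33/10]
4 nonzero rows, so rank(CM) = 4.

4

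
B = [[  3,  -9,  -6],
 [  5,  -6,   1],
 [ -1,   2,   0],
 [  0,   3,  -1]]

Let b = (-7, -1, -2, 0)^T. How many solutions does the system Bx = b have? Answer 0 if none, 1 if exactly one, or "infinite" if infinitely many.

0

Row reduce the augmented matrix [B | b].
R2 ← R2 − (5/3)·R1: [0, 9, 11, 32/3]
R3 ← R3 + (1/3)·R1: [0, -1, -2, -13/3]
R3 ← R3 + (1/9)·R2: [0, 0, -7/9, -85/27]
R4 ← R4 − (1/3)·R2: [0, 0, -14/3, -32/9]
R4 ← R4 − (6)·R3: [0, 0, 0, 46/3]
The echelon form has 4 nonzero rows; the last pivot sits in the augmented column, so rank(B) = 3 but rank([B|b]) = 4.
Since the ranks differ, the system is inconsistent.
It has no solutions.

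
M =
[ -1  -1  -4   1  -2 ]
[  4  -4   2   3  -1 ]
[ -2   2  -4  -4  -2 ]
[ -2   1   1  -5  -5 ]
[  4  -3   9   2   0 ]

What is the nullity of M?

Row reduce to echelon form.
R2 ← R2 + (4)·R1: [0, -8, -14, 7, -9]
R3 ← R3 − (2)·R1: [0, 4, 4, -6, 2]
R4 ← R4 − (2)·R1: [0, 3, 9, -7, -1]
R5 ← R5 + (4)·R1: [0, -7, -7, 6, -8]
R3 ← R3 + (1/2)·R2: [0, 0, -3, -5/2, -5/2]
R4 ← R4 + (3/8)·R2: [0, 0, 15/4, -35/8, -35/8]
R5 ← R5 − (7/8)·R2: [0, 0, 21/4, -1/8, -1/8]
R4 ← R4 + (5/4)·R3: [0, 0, 0, -15/2, -15/2]
R5 ← R5 + (7/4)·R3: [0, 0, 0, -9/2, -9/2]
R5 ← R5 − (3/5)·R4: [0, 0, 0, 0, 0]
4 nonzero rows, so rank(M) = 4.
M has 5 columns; by rank–nullity, nullity = 5 − 4 = 1.

1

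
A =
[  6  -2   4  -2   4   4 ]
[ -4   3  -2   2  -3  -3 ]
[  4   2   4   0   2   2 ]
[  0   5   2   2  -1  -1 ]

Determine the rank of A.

2

Row reduce to echelon form.
R2 ← R2 + (2/3)·R1: [0, 5/3, 2/3, 2/3, -1/3, -1/3]
R3 ← R3 − (2/3)·R1: [0, 10/3, 4/3, 4/3, -2/3, -2/3]
R3 ← R3 − (2)·R2: [0, 0, 0, 0, 0, 0]
R4 ← R4 − (3)·R2: [0, 0, 0, 0, 0, 0]
Echelon form has 2 nonzero rows, so rank(A) = 2.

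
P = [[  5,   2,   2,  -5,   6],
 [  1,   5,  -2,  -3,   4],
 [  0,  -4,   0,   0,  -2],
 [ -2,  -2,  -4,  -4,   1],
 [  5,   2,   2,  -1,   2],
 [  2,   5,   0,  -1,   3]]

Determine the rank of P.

Row reduce to echelon form.
R2 ← R2 − (1/5)·R1: [0, 23/5, -12/5, -2, 14/5]
R4 ← R4 + (2/5)·R1: [0, -6/5, -16/5, -6, 17/5]
R5 ← R5 − R1: [0, 0, 0, 4, -4]
R6 ← R6 − (2/5)·R1: [0, 21/5, -4/5, 1, 3/5]
R3 ← R3 + (20/23)·R2: [0, 0, -48/23, -40/23, 10/23]
R4 ← R4 + (6/23)·R2: [0, 0, -88/23, -150/23, 95/23]
R6 ← R6 − (21/23)·R2: [0, 0, 32/23, 65/23, -45/23]
R4 ← R4 − (11/6)·R3: [0, 0, 0, -10/3, 10/3]
R6 ← R6 + (2/3)·R3: [0, 0, 0, 5/3, -5/3]
R5 ← R5 + (6/5)·R4: [0, 0, 0, 0, 0]
R6 ← R6 + (1/2)·R4: [0, 0, 0, 0, 0]
Echelon form has 4 nonzero rows, so rank(P) = 4.

4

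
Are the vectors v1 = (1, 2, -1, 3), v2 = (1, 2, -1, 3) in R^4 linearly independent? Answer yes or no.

no

Form the matrix with these vectors as rows and row reduce.
R2 ← R2 − R1: [0, 0, 0, 0]
1 nonzero row, so the 2 vectors span a space of dimension 1.
Since 1 < 2, the vectors are linearly dependent.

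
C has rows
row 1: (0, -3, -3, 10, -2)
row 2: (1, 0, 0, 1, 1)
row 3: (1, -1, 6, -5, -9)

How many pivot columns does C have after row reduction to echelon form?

3

Row reduce to echelon form.
Swap R1 ↔ R2
R3 ← R3 − R1: [0, -1, 6, -6, -10]
R3 ← R3 − (1/3)·R2: [0, 0, 7, -28/3, -28/3]
Echelon form has 3 nonzero rows, so rank(C) = 3.
Each nonzero row contributes one pivot column: 3 pivot columns.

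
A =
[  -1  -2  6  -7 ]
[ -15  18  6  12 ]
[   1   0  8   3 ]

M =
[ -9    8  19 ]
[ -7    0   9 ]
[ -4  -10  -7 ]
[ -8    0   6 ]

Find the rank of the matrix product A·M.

First compute AM:
[[ 55, -68, -121],
 [-111, -180, -93],
 [-65, -72, -19]]
Now row reduce the product.
R2 ← R2 + (111/55)·R1: [0, -17448/55, -1686/5]
R3 ← R3 + (13/11)·R1: [0, -1676/11, -162]
R3 ← R3 − (2095/4362)·R2: [0, 0, -35/727]
3 nonzero rows, so rank(AM) = 3.

3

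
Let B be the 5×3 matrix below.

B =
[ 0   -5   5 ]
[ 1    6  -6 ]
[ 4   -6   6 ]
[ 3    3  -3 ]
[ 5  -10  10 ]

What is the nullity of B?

1

Row reduce to echelon form.
Swap R1 ↔ R2
R3 ← R3 − (4)·R1: [0, -30, 30]
R4 ← R4 − (3)·R1: [0, -15, 15]
R5 ← R5 − (5)·R1: [0, -40, 40]
R3 ← R3 − (6)·R2: [0, 0, 0]
R4 ← R4 − (3)·R2: [0, 0, 0]
R5 ← R5 − (8)·R2: [0, 0, 0]
2 nonzero rows, so rank(B) = 2.
B has 3 columns; by rank–nullity, nullity = 3 − 2 = 1.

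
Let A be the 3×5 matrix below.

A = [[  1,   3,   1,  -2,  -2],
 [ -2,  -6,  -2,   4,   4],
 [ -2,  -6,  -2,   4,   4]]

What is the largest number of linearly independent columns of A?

Row reduce to echelon form.
R2 ← R2 + (2)·R1: [0, 0, 0, 0, 0]
R3 ← R3 + (2)·R1: [0, 0, 0, 0, 0]
Echelon form has 1 nonzero row, so rank(A) = 1.
The rank gives the maximum number of linearly independent columns: 1.

1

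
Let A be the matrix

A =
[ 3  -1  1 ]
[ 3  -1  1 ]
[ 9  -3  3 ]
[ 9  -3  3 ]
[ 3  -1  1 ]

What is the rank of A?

1

Row reduce to echelon form.
R2 ← R2 − R1: [0, 0, 0]
R3 ← R3 − (3)·R1: [0, 0, 0]
R4 ← R4 − (3)·R1: [0, 0, 0]
R5 ← R5 − R1: [0, 0, 0]
Echelon form has 1 nonzero row, so rank(A) = 1.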